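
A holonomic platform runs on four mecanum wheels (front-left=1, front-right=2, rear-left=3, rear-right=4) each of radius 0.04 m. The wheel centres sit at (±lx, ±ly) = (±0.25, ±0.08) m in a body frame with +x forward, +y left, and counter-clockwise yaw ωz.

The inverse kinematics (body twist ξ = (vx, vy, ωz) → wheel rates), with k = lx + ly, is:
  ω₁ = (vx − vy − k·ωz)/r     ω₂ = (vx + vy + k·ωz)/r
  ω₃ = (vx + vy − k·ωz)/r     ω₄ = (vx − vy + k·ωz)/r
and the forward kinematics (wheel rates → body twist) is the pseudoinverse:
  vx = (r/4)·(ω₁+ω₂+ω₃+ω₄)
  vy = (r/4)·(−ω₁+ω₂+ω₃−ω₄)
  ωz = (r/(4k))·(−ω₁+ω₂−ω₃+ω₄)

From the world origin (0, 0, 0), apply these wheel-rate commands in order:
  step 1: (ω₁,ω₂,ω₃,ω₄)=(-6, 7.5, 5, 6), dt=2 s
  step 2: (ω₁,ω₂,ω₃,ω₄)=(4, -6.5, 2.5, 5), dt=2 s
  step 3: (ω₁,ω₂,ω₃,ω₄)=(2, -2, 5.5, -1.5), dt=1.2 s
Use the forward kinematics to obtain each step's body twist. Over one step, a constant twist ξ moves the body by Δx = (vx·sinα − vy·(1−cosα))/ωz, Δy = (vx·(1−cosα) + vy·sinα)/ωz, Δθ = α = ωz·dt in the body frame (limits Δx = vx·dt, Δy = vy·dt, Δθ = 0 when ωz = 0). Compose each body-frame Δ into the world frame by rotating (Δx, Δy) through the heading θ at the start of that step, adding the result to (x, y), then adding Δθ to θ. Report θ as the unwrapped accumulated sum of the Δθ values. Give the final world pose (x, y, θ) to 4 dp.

(0.3886, 0.2181, -0.0061)

step 1: ξ=(vx,vy,ωz)=(0.1250, 0.1250, 0.4394), dt=2.0 → body Δ=(0.1161, 0.3220, 0.8788) → world pose (0.1161, 0.3220, 0.8788)
step 2: ξ=(vx,vy,ωz)=(0.0500, -0.1300, -0.2424), dt=2.0 → body Δ=(0.0343, -0.2737, -0.4848) → world pose (0.3487, 0.1738, 0.3939)
step 3: ξ=(vx,vy,ωz)=(0.0400, 0.0300, -0.3333), dt=1.2 → body Δ=(0.0538, 0.0256, -0.4000) → world pose (0.3886, 0.2181, -0.0061)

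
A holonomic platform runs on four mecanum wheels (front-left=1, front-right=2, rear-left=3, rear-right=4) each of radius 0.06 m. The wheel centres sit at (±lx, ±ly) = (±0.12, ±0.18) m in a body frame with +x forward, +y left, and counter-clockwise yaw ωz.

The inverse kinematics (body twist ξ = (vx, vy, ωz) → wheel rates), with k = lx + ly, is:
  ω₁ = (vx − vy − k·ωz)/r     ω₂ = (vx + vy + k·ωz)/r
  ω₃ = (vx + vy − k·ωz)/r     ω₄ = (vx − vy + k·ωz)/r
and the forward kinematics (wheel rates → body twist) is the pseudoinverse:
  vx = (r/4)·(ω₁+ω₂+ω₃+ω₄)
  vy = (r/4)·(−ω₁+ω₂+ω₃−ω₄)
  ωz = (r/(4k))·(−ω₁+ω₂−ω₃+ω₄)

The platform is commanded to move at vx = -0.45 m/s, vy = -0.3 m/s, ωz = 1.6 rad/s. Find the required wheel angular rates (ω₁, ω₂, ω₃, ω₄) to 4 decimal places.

k = lx + ly = 0.12 + 0.18 = 0.3000;  k·ωz = 0.3000·1.6 = 0.4800
ω₁ (FL) = (vx − vy − k·ωz)/r = -0.6300/0.06 = -10.5000
ω₂ (FR) = (vx + vy + k·ωz)/r = -0.2700/0.06 = -4.5000
ω₃ (RL) = (vx + vy − k·ωz)/r = -1.2300/0.06 = -20.5000
ω₄ (RR) = (vx − vy + k·ωz)/r = 0.3300/0.06 = 5.5000

(-10.5000, -4.5000, -20.5000, 5.5000)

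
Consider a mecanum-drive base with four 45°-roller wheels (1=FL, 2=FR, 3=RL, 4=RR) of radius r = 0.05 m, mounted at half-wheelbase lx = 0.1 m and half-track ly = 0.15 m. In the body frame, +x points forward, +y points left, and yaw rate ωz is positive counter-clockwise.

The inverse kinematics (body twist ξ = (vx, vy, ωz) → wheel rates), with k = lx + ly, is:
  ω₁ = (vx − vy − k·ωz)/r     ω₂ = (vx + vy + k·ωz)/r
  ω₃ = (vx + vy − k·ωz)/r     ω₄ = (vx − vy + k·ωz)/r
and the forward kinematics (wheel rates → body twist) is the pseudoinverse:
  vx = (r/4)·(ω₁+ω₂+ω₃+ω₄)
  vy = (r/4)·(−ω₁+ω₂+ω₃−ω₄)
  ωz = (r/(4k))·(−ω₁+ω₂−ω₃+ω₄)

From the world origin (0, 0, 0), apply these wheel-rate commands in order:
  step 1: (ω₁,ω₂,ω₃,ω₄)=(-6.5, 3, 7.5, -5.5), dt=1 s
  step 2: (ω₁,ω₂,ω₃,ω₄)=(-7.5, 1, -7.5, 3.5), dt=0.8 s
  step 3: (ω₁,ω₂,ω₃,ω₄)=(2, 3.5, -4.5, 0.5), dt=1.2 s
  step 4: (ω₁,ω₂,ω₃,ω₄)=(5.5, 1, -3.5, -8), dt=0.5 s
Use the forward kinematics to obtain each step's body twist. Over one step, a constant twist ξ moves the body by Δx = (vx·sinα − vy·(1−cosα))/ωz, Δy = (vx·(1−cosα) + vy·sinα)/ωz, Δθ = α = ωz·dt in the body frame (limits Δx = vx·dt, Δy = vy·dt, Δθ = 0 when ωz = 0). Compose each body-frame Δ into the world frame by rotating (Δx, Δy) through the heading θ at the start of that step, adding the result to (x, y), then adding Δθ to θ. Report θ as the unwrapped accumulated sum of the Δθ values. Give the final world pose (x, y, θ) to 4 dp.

(-0.0557, 0.1914, 0.7700)

step 1: ξ=(vx,vy,ωz)=(-0.0188, 0.2812, -0.1750), dt=1.0 → body Δ=(0.0059, 0.2815, -0.1750) → world pose (0.0059, 0.2815, -0.1750)
step 2: ξ=(vx,vy,ωz)=(-0.1313, -0.0312, 0.9750), dt=0.8 → body Δ=(-0.0854, -0.0615, 0.7800) → world pose (-0.0889, 0.2358, 0.6050)
step 3: ξ=(vx,vy,ωz)=(0.0188, -0.0437, 0.3250), dt=1.2 → body Δ=(0.0320, -0.0468, 0.3900) → world pose (-0.0359, 0.2155, 0.9950)
step 4: ξ=(vx,vy,ωz)=(-0.0625, 0.0000, -0.4500), dt=0.5 → body Δ=(-0.0310, 0.0035, -0.2250) → world pose (-0.0557, 0.1914, 0.7700)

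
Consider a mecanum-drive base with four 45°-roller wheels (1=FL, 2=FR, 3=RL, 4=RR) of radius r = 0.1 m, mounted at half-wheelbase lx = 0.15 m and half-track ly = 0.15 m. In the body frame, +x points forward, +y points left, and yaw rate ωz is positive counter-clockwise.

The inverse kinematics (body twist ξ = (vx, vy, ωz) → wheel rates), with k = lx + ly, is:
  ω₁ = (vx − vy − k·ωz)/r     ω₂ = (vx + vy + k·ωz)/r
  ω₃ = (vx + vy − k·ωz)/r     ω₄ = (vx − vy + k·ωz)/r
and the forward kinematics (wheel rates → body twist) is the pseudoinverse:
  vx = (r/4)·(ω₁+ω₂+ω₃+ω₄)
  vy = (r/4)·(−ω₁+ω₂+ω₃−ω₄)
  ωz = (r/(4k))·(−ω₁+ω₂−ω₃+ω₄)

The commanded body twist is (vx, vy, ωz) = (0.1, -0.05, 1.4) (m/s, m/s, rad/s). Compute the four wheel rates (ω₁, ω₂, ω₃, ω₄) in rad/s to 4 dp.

(-2.7000, 4.7000, -3.7000, 5.7000)

k = lx + ly = 0.15 + 0.15 = 0.3000;  k·ωz = 0.3000·1.4 = 0.4200
ω₁ (FL) = (vx − vy − k·ωz)/r = -0.2700/0.1 = -2.7000
ω₂ (FR) = (vx + vy + k·ωz)/r = 0.4700/0.1 = 4.7000
ω₃ (RL) = (vx + vy − k·ωz)/r = -0.3700/0.1 = -3.7000
ω₄ (RR) = (vx − vy + k·ωz)/r = 0.5700/0.1 = 5.7000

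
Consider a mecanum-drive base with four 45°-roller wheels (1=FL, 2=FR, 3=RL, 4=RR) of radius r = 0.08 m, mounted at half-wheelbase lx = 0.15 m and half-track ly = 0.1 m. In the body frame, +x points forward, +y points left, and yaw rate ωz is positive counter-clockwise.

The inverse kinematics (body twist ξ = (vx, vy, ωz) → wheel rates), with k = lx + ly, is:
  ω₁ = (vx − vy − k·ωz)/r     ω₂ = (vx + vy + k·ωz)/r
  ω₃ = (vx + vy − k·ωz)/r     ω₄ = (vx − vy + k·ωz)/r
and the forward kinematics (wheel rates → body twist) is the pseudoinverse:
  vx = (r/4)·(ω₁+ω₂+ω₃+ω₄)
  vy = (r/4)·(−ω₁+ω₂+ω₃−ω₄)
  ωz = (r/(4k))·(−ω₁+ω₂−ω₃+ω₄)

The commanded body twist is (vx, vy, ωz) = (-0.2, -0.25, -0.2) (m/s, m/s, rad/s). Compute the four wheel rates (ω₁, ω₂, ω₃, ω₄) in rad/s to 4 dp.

(1.2500, -6.2500, -5.0000, 0.0000)

k = lx + ly = 0.15 + 0.1 = 0.2500;  k·ωz = 0.2500·-0.2 = -0.0500
ω₁ (FL) = (vx − vy − k·ωz)/r = 0.1000/0.08 = 1.2500
ω₂ (FR) = (vx + vy + k·ωz)/r = -0.5000/0.08 = -6.2500
ω₃ (RL) = (vx + vy − k·ωz)/r = -0.4000/0.08 = -5.0000
ω₄ (RR) = (vx − vy + k·ωz)/r = 0.0000/0.08 = 0.0000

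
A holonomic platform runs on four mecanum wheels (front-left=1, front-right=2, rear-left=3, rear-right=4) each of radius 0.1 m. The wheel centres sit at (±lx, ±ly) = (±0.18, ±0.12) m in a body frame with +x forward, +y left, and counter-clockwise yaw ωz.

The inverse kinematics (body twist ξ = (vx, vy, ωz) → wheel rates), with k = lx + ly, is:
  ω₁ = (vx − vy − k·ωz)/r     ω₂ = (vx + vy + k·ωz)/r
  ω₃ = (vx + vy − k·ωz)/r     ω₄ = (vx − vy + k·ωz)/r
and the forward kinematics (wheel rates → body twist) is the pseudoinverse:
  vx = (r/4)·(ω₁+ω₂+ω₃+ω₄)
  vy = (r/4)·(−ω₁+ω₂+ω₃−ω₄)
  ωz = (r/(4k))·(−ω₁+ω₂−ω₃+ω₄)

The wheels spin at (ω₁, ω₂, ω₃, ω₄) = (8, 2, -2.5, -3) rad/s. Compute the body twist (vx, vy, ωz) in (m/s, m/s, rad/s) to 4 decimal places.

k = lx + ly = 0.18 + 0.12 = 0.3000
ω₁+ω₂+ω₃+ω₄ = 4.5000  →  vx = (0.1/4)·4.5000 = 0.1125
−ω₁+ω₂+ω₃−ω₄ = -5.5000  →  vy = (0.1/4)·-5.5000 = -0.1375
−ω₁+ω₂−ω₃+ω₄ = -6.5000  →  ωz = (0.1/1.2000)·-6.5000 = -0.5417

(0.1125, -0.1375, -0.5417)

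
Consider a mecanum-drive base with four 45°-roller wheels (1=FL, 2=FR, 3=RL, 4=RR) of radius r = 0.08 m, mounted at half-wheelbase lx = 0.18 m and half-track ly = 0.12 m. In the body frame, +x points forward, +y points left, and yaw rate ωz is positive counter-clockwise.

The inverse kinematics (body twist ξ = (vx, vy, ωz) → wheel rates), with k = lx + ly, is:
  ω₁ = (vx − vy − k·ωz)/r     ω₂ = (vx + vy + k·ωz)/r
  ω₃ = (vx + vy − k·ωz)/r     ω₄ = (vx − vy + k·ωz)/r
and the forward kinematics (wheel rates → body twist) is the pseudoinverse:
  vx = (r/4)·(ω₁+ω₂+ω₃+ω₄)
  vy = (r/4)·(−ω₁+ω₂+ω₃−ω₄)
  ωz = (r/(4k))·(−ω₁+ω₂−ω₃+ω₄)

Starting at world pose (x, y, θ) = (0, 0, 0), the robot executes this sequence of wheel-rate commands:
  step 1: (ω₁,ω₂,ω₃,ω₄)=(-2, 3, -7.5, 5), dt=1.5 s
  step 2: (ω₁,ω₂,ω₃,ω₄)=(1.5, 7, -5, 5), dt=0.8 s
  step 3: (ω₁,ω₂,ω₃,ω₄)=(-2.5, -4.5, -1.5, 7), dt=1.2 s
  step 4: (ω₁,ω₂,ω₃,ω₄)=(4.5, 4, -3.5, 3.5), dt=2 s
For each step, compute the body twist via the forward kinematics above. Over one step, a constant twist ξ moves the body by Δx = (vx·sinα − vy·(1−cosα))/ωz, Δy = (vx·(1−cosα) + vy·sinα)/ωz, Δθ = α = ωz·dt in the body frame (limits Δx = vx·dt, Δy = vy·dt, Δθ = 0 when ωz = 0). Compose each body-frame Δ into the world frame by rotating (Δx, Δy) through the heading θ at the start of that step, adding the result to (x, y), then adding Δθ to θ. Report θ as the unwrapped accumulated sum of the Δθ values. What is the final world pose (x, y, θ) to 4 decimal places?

(-0.1958, 0.3632, 3.9633)

step 1: ξ=(vx,vy,ωz)=(-0.0300, -0.1500, 1.1667), dt=1.5 → body Δ=(0.1262, -0.1568, 1.7500) → world pose (0.1262, -0.1568, 1.7500)
step 2: ξ=(vx,vy,ωz)=(0.1700, -0.0900, 1.0333), dt=0.8 → body Δ=(0.1491, -0.0110, 0.8267) → world pose (0.1104, -0.0081, 2.5767)
step 3: ξ=(vx,vy,ωz)=(-0.0300, -0.2100, 0.4333), dt=1.2 → body Δ=(0.0297, -0.2499, 0.5200) → world pose (0.2192, 0.2189, 3.0967)
step 4: ξ=(vx,vy,ωz)=(0.1700, -0.1500, 0.4333), dt=2.0 → body Δ=(0.4211, -0.1255, 0.8667) → world pose (-0.1958, 0.3632, 3.9633)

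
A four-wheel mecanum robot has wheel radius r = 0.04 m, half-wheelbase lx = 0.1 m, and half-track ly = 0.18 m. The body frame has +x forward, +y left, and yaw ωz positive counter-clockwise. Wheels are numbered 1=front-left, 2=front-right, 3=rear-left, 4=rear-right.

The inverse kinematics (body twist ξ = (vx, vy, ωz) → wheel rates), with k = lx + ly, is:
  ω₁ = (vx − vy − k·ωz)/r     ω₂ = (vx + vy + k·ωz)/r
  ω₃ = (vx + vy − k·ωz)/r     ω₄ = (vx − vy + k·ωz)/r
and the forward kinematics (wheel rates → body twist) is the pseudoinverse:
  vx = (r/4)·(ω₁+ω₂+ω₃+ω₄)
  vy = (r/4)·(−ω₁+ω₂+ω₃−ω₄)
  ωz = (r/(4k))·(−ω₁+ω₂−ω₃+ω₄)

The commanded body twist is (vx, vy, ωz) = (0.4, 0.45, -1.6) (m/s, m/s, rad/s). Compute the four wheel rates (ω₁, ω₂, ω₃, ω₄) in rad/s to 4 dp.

k = lx + ly = 0.1 + 0.18 = 0.2800;  k·ωz = 0.2800·-1.6 = -0.4480
ω₁ (FL) = (vx − vy − k·ωz)/r = 0.3980/0.04 = 9.9500
ω₂ (FR) = (vx + vy + k·ωz)/r = 0.4020/0.04 = 10.0500
ω₃ (RL) = (vx + vy − k·ωz)/r = 1.2980/0.04 = 32.4500
ω₄ (RR) = (vx − vy + k·ωz)/r = -0.4980/0.04 = -12.4500

(9.9500, 10.0500, 32.4500, -12.4500)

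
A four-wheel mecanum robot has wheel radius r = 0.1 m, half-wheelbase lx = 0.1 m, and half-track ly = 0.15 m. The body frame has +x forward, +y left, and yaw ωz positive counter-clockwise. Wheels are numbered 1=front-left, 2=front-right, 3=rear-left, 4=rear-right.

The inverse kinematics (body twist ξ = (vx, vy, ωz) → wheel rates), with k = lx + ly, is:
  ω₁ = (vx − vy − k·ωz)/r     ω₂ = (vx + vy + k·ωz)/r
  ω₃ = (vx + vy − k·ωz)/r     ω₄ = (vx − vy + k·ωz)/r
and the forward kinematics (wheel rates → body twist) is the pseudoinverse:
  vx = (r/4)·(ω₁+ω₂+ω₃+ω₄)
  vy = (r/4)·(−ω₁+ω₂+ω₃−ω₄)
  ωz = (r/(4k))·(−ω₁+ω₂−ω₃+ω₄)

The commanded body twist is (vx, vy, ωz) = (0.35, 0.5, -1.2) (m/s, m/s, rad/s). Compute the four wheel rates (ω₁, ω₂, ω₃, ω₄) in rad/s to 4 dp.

(1.5000, 5.5000, 11.5000, -4.5000)

k = lx + ly = 0.1 + 0.15 = 0.2500;  k·ωz = 0.2500·-1.2 = -0.3000
ω₁ (FL) = (vx − vy − k·ωz)/r = 0.1500/0.1 = 1.5000
ω₂ (FR) = (vx + vy + k·ωz)/r = 0.5500/0.1 = 5.5000
ω₃ (RL) = (vx + vy − k·ωz)/r = 1.1500/0.1 = 11.5000
ω₄ (RR) = (vx − vy + k·ωz)/r = -0.4500/0.1 = -4.5000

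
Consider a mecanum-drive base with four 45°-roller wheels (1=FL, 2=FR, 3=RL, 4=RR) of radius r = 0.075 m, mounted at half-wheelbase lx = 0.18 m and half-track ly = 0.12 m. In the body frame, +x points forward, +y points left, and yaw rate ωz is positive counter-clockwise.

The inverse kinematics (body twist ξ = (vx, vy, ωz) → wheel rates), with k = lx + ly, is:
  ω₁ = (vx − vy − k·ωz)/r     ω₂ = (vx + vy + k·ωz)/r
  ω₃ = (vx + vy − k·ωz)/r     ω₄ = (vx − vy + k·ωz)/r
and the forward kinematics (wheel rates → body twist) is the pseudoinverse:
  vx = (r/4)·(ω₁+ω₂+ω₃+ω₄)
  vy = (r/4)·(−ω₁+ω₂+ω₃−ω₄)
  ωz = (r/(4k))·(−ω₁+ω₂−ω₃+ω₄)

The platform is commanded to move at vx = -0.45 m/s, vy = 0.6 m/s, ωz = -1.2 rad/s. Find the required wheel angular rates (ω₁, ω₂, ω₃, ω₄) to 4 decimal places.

k = lx + ly = 0.18 + 0.12 = 0.3000;  k·ωz = 0.3000·-1.2 = -0.3600
ω₁ (FL) = (vx − vy − k·ωz)/r = -0.6900/0.075 = -9.2000
ω₂ (FR) = (vx + vy + k·ωz)/r = -0.2100/0.075 = -2.8000
ω₃ (RL) = (vx + vy − k·ωz)/r = 0.5100/0.075 = 6.8000
ω₄ (RR) = (vx − vy + k·ωz)/r = -1.4100/0.075 = -18.8000

(-9.2000, -2.8000, 6.8000, -18.8000)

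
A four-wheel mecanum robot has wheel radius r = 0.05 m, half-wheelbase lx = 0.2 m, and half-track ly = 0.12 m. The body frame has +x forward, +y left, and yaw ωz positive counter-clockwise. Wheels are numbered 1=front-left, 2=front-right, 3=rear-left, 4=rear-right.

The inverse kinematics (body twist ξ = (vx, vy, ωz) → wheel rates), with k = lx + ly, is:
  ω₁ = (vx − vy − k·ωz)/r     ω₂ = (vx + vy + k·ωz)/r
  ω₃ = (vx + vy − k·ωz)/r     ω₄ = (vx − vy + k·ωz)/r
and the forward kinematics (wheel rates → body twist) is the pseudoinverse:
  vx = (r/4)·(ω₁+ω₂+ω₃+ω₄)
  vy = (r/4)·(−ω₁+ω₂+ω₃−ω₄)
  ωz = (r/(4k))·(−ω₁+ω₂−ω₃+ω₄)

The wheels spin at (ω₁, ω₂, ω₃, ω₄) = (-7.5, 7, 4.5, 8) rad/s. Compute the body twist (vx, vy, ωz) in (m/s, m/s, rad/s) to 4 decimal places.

k = lx + ly = 0.2 + 0.12 = 0.3200
ω₁+ω₂+ω₃+ω₄ = 12.0000  →  vx = (0.05/4)·12.0000 = 0.1500
−ω₁+ω₂+ω₃−ω₄ = 11.0000  →  vy = (0.05/4)·11.0000 = 0.1375
−ω₁+ω₂−ω₃+ω₄ = 18.0000  →  ωz = (0.05/1.2800)·18.0000 = 0.7031

(0.1500, 0.1375, 0.7031)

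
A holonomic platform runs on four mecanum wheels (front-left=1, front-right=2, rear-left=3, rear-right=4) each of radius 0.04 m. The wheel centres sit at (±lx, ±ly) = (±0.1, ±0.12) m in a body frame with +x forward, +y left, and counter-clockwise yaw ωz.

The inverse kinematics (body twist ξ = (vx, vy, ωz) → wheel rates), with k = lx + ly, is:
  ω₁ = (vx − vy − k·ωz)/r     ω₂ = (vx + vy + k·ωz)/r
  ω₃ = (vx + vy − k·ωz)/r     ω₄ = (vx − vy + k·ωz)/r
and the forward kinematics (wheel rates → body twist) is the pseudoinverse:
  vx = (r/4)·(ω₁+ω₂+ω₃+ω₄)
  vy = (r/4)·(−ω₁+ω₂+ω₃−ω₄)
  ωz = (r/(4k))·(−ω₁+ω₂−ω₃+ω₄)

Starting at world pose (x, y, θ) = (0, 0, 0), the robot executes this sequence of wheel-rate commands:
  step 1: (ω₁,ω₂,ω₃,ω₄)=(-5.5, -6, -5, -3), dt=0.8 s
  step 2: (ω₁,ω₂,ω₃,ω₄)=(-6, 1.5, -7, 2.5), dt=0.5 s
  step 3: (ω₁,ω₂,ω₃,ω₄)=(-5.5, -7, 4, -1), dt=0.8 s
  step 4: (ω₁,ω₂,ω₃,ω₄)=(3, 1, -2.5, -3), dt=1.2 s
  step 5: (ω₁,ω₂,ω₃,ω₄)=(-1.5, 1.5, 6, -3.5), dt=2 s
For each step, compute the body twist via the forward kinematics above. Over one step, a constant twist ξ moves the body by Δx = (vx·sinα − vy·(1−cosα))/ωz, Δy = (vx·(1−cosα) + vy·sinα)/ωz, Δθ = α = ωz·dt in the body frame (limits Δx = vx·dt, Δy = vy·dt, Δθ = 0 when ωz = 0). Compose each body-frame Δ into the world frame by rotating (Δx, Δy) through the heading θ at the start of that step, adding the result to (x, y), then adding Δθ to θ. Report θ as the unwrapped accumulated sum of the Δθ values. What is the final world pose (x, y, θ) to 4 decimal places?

(-0.1889, 0.1663, -0.5227)

step 1: ξ=(vx,vy,ωz)=(-0.1950, -0.0250, 0.0682), dt=0.8 → body Δ=(-0.1554, -0.0242, 0.0545) → world pose (-0.1554, -0.0242, 0.0545)
step 2: ξ=(vx,vy,ωz)=(-0.0900, -0.0200, 0.7727), dt=0.5 → body Δ=(-0.0420, -0.0183, 0.3864) → world pose (-0.1963, -0.0448, 0.4409)
step 3: ξ=(vx,vy,ωz)=(-0.0950, 0.0350, -0.2955), dt=0.8 → body Δ=(-0.0720, 0.0367, -0.2364) → world pose (-0.2771, -0.0424, 0.2045)
step 4: ξ=(vx,vy,ωz)=(-0.0150, -0.0150, -0.1136), dt=1.2 → body Δ=(-0.0192, -0.0167, -0.1364) → world pose (-0.2924, -0.0627, 0.0682)
step 5: ξ=(vx,vy,ωz)=(0.0250, 0.1250, -0.2955), dt=2.0 → body Δ=(0.1189, 0.2214, -0.5909) → world pose (-0.1889, 0.1663, -0.5227)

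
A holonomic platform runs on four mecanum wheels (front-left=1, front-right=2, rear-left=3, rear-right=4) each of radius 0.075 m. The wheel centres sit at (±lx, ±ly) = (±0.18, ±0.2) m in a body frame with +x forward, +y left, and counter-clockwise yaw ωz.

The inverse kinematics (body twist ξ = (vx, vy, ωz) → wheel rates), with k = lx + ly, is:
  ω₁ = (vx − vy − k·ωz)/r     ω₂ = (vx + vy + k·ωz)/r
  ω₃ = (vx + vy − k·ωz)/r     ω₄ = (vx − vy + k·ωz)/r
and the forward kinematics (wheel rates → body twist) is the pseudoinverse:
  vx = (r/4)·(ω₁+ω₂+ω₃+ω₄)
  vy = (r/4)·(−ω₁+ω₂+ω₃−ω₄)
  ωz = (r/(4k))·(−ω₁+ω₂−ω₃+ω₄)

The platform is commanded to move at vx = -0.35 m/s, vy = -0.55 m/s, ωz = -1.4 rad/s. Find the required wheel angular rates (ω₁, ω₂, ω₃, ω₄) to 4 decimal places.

k = lx + ly = 0.18 + 0.2 = 0.3800;  k·ωz = 0.3800·-1.4 = -0.5320
ω₁ (FL) = (vx − vy − k·ωz)/r = 0.7320/0.075 = 9.7600
ω₂ (FR) = (vx + vy + k·ωz)/r = -1.4320/0.075 = -19.0933
ω₃ (RL) = (vx + vy − k·ωz)/r = -0.3680/0.075 = -4.9067
ω₄ (RR) = (vx − vy + k·ωz)/r = -0.3320/0.075 = -4.4267

(9.7600, -19.0933, -4.9067, -4.4267)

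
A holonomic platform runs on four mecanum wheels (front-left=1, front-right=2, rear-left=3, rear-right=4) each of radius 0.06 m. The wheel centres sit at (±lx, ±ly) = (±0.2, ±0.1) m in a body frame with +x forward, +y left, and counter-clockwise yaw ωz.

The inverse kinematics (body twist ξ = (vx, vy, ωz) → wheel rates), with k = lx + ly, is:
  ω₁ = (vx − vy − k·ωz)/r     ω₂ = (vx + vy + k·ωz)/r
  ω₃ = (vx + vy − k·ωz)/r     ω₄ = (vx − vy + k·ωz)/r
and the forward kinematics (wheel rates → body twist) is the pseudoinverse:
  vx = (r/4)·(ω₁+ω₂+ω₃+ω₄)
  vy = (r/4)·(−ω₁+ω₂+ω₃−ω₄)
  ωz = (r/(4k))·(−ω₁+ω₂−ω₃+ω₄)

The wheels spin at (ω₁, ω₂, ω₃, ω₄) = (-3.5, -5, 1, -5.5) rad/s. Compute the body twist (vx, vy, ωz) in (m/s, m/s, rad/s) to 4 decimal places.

(-0.1950, 0.0750, -0.4000)

k = lx + ly = 0.2 + 0.1 = 0.3000
ω₁+ω₂+ω₃+ω₄ = -13.0000  →  vx = (0.06/4)·-13.0000 = -0.1950
−ω₁+ω₂+ω₃−ω₄ = 5.0000  →  vy = (0.06/4)·5.0000 = 0.0750
−ω₁+ω₂−ω₃+ω₄ = -8.0000  →  ωz = (0.06/1.2000)·-8.0000 = -0.4000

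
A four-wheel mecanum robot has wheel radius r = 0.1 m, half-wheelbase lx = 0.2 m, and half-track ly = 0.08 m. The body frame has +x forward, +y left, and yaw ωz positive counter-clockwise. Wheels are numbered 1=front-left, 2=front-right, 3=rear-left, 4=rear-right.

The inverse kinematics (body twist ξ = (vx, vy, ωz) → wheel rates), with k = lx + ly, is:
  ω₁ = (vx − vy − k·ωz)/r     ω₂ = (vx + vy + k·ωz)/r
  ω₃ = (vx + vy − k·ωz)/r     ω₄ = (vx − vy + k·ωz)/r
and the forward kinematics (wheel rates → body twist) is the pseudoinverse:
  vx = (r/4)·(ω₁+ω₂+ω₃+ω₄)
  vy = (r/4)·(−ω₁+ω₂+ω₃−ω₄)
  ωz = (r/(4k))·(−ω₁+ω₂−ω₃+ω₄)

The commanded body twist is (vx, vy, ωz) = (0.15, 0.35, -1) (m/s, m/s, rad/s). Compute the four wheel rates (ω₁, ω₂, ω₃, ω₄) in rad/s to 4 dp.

k = lx + ly = 0.2 + 0.08 = 0.2800;  k·ωz = 0.2800·-1 = -0.2800
ω₁ (FL) = (vx − vy − k·ωz)/r = 0.0800/0.1 = 0.8000
ω₂ (FR) = (vx + vy + k·ωz)/r = 0.2200/0.1 = 2.2000
ω₃ (RL) = (vx + vy − k·ωz)/r = 0.7800/0.1 = 7.8000
ω₄ (RR) = (vx − vy + k·ωz)/r = -0.4800/0.1 = -4.8000

(0.8000, 2.2000, 7.8000, -4.8000)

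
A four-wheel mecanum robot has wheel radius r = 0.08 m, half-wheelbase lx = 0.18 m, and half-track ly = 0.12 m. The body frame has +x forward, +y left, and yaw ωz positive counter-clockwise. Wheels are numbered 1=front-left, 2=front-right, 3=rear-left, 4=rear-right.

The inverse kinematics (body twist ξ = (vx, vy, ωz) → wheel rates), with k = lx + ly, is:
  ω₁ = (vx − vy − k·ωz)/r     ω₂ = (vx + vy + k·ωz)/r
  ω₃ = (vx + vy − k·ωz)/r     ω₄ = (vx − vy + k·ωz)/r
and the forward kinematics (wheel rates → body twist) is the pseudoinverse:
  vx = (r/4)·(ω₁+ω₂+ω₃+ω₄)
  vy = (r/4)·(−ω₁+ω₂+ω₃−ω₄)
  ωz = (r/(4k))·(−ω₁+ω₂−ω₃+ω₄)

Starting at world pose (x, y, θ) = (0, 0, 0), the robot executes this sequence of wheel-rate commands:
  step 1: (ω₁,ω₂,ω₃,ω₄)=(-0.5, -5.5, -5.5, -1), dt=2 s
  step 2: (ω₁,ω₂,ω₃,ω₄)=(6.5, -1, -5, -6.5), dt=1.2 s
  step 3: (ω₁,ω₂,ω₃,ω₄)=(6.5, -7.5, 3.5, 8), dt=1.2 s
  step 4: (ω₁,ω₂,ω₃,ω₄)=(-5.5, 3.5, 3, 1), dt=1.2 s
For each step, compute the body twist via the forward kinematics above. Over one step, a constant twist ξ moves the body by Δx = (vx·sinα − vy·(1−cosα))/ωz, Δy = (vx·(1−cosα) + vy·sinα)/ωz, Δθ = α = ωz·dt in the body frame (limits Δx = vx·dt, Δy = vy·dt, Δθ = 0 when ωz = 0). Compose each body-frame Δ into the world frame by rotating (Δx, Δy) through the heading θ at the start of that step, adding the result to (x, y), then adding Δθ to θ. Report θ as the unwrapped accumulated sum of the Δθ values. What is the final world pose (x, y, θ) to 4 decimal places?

step 1: ξ=(vx,vy,ωz)=(-0.2500, -0.1900, -0.0333), dt=2.0 → body Δ=(-0.5123, -0.3631, -0.0667) → world pose (-0.5123, -0.3631, -0.0667)
step 2: ξ=(vx,vy,ωz)=(-0.1200, -0.1200, -0.6000), dt=1.2 → body Δ=(-0.1815, -0.0822, -0.7200) → world pose (-0.6989, -0.4330, -0.7867)
step 3: ξ=(vx,vy,ωz)=(0.2100, -0.3700, -0.6333), dt=1.2 → body Δ=(0.0677, -0.4937, -0.7600) → world pose (-1.0006, -0.8296, -1.5467)
step 4: ξ=(vx,vy,ωz)=(0.0400, 0.2200, 0.4667), dt=1.2 → body Δ=(-0.0265, 0.2635, 0.5600) → world pose (-0.7378, -0.7968, -0.9867)

(-0.7378, -0.7968, -0.9867)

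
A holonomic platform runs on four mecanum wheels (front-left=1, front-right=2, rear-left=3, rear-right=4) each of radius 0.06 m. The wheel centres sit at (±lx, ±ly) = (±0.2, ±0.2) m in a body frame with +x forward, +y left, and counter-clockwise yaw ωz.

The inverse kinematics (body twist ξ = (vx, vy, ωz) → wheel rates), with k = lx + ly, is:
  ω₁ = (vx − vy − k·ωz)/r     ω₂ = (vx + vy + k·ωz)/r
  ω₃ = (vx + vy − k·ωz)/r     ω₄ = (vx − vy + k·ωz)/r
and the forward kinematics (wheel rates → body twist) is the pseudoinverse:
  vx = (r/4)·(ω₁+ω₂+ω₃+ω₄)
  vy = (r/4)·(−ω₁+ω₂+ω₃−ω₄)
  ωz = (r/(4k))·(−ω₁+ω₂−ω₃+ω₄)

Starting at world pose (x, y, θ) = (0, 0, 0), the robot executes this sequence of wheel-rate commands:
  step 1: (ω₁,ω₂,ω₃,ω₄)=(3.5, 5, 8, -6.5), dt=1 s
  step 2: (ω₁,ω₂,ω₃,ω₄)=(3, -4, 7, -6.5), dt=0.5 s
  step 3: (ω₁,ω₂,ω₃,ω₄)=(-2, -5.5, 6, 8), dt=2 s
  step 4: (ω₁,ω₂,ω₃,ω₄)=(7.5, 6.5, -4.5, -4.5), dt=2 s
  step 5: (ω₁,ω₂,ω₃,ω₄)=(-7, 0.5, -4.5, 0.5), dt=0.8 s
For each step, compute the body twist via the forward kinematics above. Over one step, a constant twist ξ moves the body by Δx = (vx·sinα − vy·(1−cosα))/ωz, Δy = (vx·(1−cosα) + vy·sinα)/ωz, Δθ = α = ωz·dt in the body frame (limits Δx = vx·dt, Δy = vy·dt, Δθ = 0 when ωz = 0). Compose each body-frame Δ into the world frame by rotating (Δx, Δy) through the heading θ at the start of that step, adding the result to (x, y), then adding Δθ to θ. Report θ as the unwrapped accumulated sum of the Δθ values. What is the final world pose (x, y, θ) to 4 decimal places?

(0.2087, -0.0486, -0.6844)

step 1: ξ=(vx,vy,ωz)=(0.1500, 0.2400, -0.4875), dt=1.0 → body Δ=(0.2015, 0.1948, -0.4875) → world pose (0.2015, 0.1948, -0.4875)
step 2: ξ=(vx,vy,ωz)=(-0.0075, 0.0975, -0.7688), dt=0.5 → body Δ=(0.0056, 0.0483, -0.3844) → world pose (0.2290, 0.2348, -0.8719)
step 3: ξ=(vx,vy,ωz)=(0.0975, -0.0825, -0.0562), dt=2.0 → body Δ=(0.1853, -0.1756, -0.1125) → world pose (0.2138, -0.0201, -0.9844)
step 4: ξ=(vx,vy,ωz)=(0.0750, -0.0150, -0.0375), dt=2.0 → body Δ=(0.1487, -0.0356, -0.0750) → world pose (0.2665, -0.1636, -1.0594)
step 5: ξ=(vx,vy,ωz)=(-0.1575, 0.0375, 0.4688), dt=0.8 → body Δ=(-0.1286, 0.0060, 0.3750) → world pose (0.2087, -0.0486, -0.6844)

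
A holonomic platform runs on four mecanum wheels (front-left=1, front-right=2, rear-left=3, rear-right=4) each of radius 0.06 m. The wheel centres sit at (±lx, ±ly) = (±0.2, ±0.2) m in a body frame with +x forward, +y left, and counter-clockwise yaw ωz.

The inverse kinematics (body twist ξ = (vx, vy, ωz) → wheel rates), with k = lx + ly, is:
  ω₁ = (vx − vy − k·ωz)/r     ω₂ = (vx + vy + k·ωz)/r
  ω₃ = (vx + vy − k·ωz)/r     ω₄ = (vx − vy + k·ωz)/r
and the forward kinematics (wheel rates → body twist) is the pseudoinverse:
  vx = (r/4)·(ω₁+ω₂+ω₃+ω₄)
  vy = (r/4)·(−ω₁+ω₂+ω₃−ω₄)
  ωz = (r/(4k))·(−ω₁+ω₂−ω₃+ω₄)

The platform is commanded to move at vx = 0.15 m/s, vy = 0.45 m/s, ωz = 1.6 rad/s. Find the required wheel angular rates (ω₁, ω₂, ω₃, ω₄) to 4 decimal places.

(-15.6667, 20.6667, -0.6667, 5.6667)

k = lx + ly = 0.2 + 0.2 = 0.4000;  k·ωz = 0.4000·1.6 = 0.6400
ω₁ (FL) = (vx − vy − k·ωz)/r = -0.9400/0.06 = -15.6667
ω₂ (FR) = (vx + vy + k·ωz)/r = 1.2400/0.06 = 20.6667
ω₃ (RL) = (vx + vy − k·ωz)/r = -0.0400/0.06 = -0.6667
ω₄ (RR) = (vx − vy + k·ωz)/r = 0.3400/0.06 = 5.6667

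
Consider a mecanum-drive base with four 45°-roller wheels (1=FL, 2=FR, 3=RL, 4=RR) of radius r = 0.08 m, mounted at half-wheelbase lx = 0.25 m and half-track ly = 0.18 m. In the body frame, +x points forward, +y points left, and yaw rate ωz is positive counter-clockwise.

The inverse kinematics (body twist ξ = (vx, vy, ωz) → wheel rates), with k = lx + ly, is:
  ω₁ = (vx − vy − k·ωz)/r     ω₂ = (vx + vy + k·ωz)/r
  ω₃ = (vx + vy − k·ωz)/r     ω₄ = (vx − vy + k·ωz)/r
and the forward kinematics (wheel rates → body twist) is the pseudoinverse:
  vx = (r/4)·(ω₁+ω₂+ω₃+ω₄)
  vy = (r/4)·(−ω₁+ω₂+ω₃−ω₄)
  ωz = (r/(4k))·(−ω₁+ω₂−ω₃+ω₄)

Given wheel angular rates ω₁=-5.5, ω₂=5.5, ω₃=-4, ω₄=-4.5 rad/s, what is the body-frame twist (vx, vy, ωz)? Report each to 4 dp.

k = lx + ly = 0.25 + 0.18 = 0.4300
ω₁+ω₂+ω₃+ω₄ = -8.5000  →  vx = (0.08/4)·-8.5000 = -0.1700
−ω₁+ω₂+ω₃−ω₄ = 11.5000  →  vy = (0.08/4)·11.5000 = 0.2300
−ω₁+ω₂−ω₃+ω₄ = 10.5000  →  ωz = (0.08/1.7200)·10.5000 = 0.4884

(-0.1700, 0.2300, 0.4884)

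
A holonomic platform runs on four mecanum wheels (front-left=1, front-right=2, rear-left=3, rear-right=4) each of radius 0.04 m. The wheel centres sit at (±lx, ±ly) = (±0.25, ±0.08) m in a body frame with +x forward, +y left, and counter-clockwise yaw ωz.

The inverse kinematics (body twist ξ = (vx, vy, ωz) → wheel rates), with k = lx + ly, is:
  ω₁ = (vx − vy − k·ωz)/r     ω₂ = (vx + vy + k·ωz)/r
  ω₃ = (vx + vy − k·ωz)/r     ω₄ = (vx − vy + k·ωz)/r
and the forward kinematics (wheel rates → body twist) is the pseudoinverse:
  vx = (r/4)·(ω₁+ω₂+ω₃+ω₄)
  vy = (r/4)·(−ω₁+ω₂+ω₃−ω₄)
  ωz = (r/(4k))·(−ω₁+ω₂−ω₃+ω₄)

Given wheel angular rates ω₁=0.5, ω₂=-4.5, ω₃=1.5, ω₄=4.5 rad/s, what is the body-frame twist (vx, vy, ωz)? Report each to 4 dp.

(0.0200, -0.0800, -0.0606)

k = lx + ly = 0.25 + 0.08 = 0.3300
ω₁+ω₂+ω₃+ω₄ = 2.0000  →  vx = (0.04/4)·2.0000 = 0.0200
−ω₁+ω₂+ω₃−ω₄ = -8.0000  →  vy = (0.04/4)·-8.0000 = -0.0800
−ω₁+ω₂−ω₃+ω₄ = -2.0000  →  ωz = (0.04/1.3200)·-2.0000 = -0.0606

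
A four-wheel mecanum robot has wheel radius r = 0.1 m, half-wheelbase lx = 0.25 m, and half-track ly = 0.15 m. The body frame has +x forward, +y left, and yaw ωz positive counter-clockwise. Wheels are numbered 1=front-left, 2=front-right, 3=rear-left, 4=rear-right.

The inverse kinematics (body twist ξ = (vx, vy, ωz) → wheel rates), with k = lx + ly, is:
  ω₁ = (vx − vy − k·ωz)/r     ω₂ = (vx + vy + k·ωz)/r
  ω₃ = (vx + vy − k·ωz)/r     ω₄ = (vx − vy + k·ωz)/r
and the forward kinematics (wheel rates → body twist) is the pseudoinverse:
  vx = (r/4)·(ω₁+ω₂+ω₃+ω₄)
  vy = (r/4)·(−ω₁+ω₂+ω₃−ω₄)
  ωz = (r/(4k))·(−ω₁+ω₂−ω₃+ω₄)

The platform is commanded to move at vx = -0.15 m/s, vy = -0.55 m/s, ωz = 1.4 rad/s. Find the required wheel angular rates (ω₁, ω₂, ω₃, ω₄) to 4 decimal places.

(-1.6000, -1.4000, -12.6000, 9.6000)

k = lx + ly = 0.25 + 0.15 = 0.4000;  k·ωz = 0.4000·1.4 = 0.5600
ω₁ (FL) = (vx − vy − k·ωz)/r = -0.1600/0.1 = -1.6000
ω₂ (FR) = (vx + vy + k·ωz)/r = -0.1400/0.1 = -1.4000
ω₃ (RL) = (vx + vy − k·ωz)/r = -1.2600/0.1 = -12.6000
ω₄ (RR) = (vx − vy + k·ωz)/r = 0.9600/0.1 = 9.6000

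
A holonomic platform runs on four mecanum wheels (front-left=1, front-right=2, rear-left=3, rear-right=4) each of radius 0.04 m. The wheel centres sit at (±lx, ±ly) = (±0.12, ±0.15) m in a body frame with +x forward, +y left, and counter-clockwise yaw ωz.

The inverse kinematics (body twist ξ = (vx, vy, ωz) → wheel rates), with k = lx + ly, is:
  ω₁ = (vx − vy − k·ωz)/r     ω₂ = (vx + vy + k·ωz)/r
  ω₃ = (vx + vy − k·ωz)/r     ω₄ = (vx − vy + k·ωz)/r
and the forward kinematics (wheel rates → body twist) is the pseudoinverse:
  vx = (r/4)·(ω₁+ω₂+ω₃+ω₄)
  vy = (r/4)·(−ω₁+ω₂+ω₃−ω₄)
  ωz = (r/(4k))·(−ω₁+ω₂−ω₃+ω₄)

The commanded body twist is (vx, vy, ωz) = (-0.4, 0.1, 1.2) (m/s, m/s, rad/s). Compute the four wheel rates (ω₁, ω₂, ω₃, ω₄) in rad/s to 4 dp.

k = lx + ly = 0.12 + 0.15 = 0.2700;  k·ωz = 0.2700·1.2 = 0.3240
ω₁ (FL) = (vx − vy − k·ωz)/r = -0.8240/0.04 = -20.6000
ω₂ (FR) = (vx + vy + k·ωz)/r = 0.0240/0.04 = 0.6000
ω₃ (RL) = (vx + vy − k·ωz)/r = -0.6240/0.04 = -15.6000
ω₄ (RR) = (vx − vy + k·ωz)/r = -0.1760/0.04 = -4.4000

(-20.6000, 0.6000, -15.6000, -4.4000)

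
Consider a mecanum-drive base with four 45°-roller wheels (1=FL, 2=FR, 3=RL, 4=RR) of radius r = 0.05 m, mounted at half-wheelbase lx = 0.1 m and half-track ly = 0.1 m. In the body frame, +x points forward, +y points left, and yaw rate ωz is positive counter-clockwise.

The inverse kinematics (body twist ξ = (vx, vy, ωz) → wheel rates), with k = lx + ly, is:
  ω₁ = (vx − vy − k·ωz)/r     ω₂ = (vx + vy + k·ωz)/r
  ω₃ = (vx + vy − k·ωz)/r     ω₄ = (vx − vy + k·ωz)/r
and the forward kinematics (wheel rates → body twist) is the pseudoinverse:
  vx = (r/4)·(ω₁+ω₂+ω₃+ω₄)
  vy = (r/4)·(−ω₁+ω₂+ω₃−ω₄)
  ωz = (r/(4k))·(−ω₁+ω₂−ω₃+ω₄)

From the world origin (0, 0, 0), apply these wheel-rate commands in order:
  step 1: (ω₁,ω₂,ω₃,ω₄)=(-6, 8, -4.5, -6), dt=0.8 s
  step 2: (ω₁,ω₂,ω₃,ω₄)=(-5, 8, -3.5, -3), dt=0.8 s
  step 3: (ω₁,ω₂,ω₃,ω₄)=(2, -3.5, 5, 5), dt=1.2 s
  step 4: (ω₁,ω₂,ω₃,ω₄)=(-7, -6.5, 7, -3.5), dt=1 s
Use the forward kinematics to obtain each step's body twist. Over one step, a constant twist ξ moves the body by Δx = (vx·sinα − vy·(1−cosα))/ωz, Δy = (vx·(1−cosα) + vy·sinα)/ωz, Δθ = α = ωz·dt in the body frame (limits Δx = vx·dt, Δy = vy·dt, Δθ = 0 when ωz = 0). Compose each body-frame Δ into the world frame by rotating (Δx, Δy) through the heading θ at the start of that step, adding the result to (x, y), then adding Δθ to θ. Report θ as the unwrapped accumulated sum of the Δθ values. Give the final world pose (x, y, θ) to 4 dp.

(-0.2926, 0.2828, 0.2625)

step 1: ξ=(vx,vy,ωz)=(-0.1063, 0.1938, 0.7812), dt=0.8 → body Δ=(-0.1265, 0.1194, 0.6250) → world pose (-0.1265, 0.1194, 0.6250)
step 2: ξ=(vx,vy,ωz)=(-0.0438, 0.1562, 0.8438), dt=0.8 → body Δ=(-0.0730, 0.1044, 0.6750) → world pose (-0.2467, 0.1613, 1.3000)
step 3: ξ=(vx,vy,ωz)=(0.1062, -0.0688, -0.3438), dt=1.2 → body Δ=(0.1071, -0.1061, -0.4125) → world pose (-0.1158, 0.2362, 0.8875)
step 4: ξ=(vx,vy,ωz)=(-0.1250, 0.1375, -0.6250), dt=1.0 → body Δ=(-0.0754, 0.1665, -0.6250) → world pose (-0.2926, 0.2828, 0.2625)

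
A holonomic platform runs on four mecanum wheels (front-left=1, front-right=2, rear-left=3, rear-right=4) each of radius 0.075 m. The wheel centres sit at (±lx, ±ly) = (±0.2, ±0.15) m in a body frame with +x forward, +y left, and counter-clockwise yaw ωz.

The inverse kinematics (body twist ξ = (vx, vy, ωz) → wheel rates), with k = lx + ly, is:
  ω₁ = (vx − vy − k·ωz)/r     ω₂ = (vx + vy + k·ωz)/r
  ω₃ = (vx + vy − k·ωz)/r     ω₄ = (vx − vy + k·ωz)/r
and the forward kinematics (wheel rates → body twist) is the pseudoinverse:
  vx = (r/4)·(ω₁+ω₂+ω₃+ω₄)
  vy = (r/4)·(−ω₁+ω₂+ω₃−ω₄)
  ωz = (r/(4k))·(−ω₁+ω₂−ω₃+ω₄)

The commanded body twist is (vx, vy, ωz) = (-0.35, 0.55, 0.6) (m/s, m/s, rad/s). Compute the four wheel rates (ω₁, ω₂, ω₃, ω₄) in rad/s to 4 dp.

(-14.8000, 5.4667, -0.1333, -9.2000)

k = lx + ly = 0.2 + 0.15 = 0.3500;  k·ωz = 0.3500·0.6 = 0.2100
ω₁ (FL) = (vx − vy − k·ωz)/r = -1.1100/0.075 = -14.8000
ω₂ (FR) = (vx + vy + k·ωz)/r = 0.4100/0.075 = 5.4667
ω₃ (RL) = (vx + vy − k·ωz)/r = -0.0100/0.075 = -0.1333
ω₄ (RR) = (vx − vy + k·ωz)/r = -0.6900/0.075 = -9.2000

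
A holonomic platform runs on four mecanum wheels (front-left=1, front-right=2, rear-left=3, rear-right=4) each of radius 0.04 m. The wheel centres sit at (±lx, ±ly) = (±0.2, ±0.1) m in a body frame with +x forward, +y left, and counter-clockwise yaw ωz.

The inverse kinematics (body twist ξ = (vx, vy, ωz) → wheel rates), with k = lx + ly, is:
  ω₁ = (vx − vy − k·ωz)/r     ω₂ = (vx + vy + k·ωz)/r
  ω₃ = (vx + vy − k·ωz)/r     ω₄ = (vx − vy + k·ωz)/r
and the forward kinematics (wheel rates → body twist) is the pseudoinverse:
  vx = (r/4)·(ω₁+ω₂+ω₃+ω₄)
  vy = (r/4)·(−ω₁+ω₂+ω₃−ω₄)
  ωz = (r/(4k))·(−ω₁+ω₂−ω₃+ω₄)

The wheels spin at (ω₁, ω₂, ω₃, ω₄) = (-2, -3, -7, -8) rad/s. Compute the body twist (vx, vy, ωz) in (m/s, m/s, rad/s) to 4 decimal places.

k = lx + ly = 0.2 + 0.1 = 0.3000
ω₁+ω₂+ω₃+ω₄ = -20.0000  →  vx = (0.04/4)·-20.0000 = -0.2000
−ω₁+ω₂+ω₃−ω₄ = 0.0000  →  vy = (0.04/4)·0.0000 = 0.0000
−ω₁+ω₂−ω₃+ω₄ = -2.0000  →  ωz = (0.04/1.2000)·-2.0000 = -0.0667

(-0.2000, 0.0000, -0.0667)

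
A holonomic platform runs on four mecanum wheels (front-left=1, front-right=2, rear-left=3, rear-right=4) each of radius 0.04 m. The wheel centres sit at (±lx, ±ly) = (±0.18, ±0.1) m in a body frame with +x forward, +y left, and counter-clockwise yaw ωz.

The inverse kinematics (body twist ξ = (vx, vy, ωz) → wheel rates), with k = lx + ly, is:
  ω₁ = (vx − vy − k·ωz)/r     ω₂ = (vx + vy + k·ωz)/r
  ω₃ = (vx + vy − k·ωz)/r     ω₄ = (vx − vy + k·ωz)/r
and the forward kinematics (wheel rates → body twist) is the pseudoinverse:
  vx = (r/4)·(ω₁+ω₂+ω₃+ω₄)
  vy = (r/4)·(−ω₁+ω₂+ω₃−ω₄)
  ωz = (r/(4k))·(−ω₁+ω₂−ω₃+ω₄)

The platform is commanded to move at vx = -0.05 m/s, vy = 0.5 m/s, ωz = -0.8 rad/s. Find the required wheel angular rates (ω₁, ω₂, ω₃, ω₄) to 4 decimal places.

k = lx + ly = 0.18 + 0.1 = 0.2800;  k·ωz = 0.2800·-0.8 = -0.2240
ω₁ (FL) = (vx − vy − k·ωz)/r = -0.3260/0.04 = -8.1500
ω₂ (FR) = (vx + vy + k·ωz)/r = 0.2260/0.04 = 5.6500
ω₃ (RL) = (vx + vy − k·ωz)/r = 0.6740/0.04 = 16.8500
ω₄ (RR) = (vx − vy + k·ωz)/r = -0.7740/0.04 = -19.3500

(-8.1500, 5.6500, 16.8500, -19.3500)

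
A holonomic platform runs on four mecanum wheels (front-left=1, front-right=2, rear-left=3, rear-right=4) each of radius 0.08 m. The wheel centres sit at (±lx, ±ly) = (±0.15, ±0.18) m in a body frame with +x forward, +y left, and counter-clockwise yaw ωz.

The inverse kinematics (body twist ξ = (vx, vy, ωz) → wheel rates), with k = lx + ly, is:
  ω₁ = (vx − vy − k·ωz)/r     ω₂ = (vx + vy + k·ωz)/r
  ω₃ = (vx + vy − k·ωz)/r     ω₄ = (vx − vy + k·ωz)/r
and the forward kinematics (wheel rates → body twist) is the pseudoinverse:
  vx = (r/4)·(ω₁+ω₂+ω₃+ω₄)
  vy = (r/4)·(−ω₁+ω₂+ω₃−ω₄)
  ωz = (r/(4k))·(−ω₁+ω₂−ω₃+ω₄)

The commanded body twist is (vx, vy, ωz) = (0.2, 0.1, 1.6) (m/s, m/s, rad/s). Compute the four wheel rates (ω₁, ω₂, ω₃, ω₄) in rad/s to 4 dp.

k = lx + ly = 0.15 + 0.18 = 0.3300;  k·ωz = 0.3300·1.6 = 0.5280
ω₁ (FL) = (vx − vy − k·ωz)/r = -0.4280/0.08 = -5.3500
ω₂ (FR) = (vx + vy + k·ωz)/r = 0.8280/0.08 = 10.3500
ω₃ (RL) = (vx + vy − k·ωz)/r = -0.2280/0.08 = -2.8500
ω₄ (RR) = (vx − vy + k·ωz)/r = 0.6280/0.08 = 7.8500

(-5.3500, 10.3500, -2.8500, 7.8500)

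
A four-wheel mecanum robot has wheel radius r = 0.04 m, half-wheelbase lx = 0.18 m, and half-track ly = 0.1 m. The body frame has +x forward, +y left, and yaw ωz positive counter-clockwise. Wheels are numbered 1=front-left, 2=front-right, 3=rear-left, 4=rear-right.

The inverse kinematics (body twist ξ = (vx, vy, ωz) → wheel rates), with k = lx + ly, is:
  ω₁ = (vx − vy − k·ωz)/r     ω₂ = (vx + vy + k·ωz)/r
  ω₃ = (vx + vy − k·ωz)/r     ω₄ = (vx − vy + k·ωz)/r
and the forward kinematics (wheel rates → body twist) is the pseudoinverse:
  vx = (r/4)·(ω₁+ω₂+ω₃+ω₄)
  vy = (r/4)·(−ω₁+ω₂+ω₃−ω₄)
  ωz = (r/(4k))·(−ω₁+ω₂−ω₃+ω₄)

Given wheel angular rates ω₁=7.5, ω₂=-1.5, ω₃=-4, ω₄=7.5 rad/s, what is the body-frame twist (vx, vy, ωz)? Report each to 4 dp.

(0.0950, -0.2050, 0.0893)

k = lx + ly = 0.18 + 0.1 = 0.2800
ω₁+ω₂+ω₃+ω₄ = 9.5000  →  vx = (0.04/4)·9.5000 = 0.0950
−ω₁+ω₂+ω₃−ω₄ = -20.5000  →  vy = (0.04/4)·-20.5000 = -0.2050
−ω₁+ω₂−ω₃+ω₄ = 2.5000  →  ωz = (0.04/1.1200)·2.5000 = 0.0893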